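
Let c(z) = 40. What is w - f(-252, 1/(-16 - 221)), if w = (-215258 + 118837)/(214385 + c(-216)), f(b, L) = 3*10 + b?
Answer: 47505929/214425 ≈ 221.55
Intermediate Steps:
f(b, L) = 30 + b
w = -96421/214425 (w = (-215258 + 118837)/(214385 + 40) = -96421/214425 ≈ -0.44967)
w - f(-252, 1/(-16 - 221)) = -96421/214425 - (30 - 252) = -96421/214425 - 1*(-222) = -96421/214425 + 222 = 47505929/214425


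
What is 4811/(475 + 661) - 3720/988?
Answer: 131837/280592 ≈ 0.46985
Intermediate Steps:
4811/(475 + 661) - 3720/988 = 4811/1136 - 3720*1/988 = 4811*(1/1136) - 930/247 = 4811/1136 - 930/247 = 131837/280592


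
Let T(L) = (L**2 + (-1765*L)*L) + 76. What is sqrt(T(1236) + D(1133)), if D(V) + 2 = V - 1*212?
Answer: I*sqrt(2694854749) ≈ 51912.0*I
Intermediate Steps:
T(L) = 76 - 1764*L**2 (T(L) = (L**2 - 1765*L**2) + 76 = -1764*L**2 + 76 = 76 - 1764*L**2)
D(V) = -214 + V (D(V) = -2 + (V - 1*212) = -2 + (V - 212) = -2 + (-212 + V) = -214 + V)
sqrt(T(1236) + D(1133)) = sqrt((76 - 1764*1236**2) + (-214 + 1133)) = sqrt((76 - 1764*1527696) + 919) = sqrt((76 - 2694855744) + 919) = sqrt(-2694855668 + 919) = sqrt(-2694854749) = I*sqrt(2694854749)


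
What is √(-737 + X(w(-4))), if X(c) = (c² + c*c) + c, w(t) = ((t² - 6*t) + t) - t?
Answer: √2503 ≈ 50.030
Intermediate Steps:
w(t) = t² - 6*t (w(t) = (t² - 5*t) - t = t² - 6*t)
X(c) = c + 2*c² (X(c) = (c² + c²) + c = 2*c² + c = c + 2*c²)
√(-737 + X(w(-4))) = √(-737 + (-4*(-6 - 4))*(1 + 2*(-4*(-6 - 4)))) = √(-737 + (-4*(-10))*(1 + 2*(-4*(-10)))) = √(-737 + 40*(1 + 2*40)) = √(-737 + 40*(1 + 80)) = √(-737 + 40*81) = √(-737 + 3240) = √2503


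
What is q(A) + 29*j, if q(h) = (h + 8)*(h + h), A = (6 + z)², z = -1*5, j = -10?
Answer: -272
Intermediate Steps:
z = -5
A = 1 (A = (6 - 5)² = 1² = 1)
q(h) = 2*h*(8 + h) (q(h) = (8 + h)*(2*h) = 2*h*(8 + h))
q(A) + 29*j = 2*1*(8 + 1) + 29*(-10) = 2*1*9 - 290 = 18 - 290 = -272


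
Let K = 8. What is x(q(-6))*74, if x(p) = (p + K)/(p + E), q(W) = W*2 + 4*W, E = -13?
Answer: 296/7 ≈ 42.286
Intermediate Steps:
q(W) = 6*W (q(W) = 2*W + 4*W = 6*W)
x(p) = (8 + p)/(-13 + p) (x(p) = (p + 8)/(p - 13) = (8 + p)/(-13 + p))
x(q(-6))*74 = ((8 + 6*(-6))/(-13 + 6*(-6)))*74 = ((8 - 36)/(-13 - 36))*74 = (-28/(-49))*74 = -1/49*(-28)*74 = (4/7)*74 = 296/7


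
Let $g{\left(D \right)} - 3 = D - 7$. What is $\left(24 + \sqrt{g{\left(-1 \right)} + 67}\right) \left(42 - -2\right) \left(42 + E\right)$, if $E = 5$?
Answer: $49632 + 2068 \sqrt{62} \approx 65916.0$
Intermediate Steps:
$g{\left(D \right)} = -4 + D$ ($g{\left(D \right)} = 3 + \left(D - 7\right) = 3 + \left(-7 + D\right) = -4 + D$)
$\left(24 + \sqrt{g{\left(-1 \right)} + 67}\right) \left(42 - -2\right) \left(42 + E\right) = \left(24 + \sqrt{\left(-4 - 1\right) + 67}\right) \left(42 - -2\right) \left(42 + 5\right) = \left(24 + \sqrt{-5 + 67}\right) \left(42 + \left(-26 + 28\right)\right) 47 = \left(24 + \sqrt{62}\right) \left(42 + 2\right) 47 = \left(24 + \sqrt{62}\right) 44 \cdot 47 = \left(24 + \sqrt{62}\right) 2068 = 49632 + 2068 \sqrt{62}$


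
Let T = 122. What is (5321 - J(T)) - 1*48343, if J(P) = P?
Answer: -43144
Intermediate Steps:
(5321 - J(T)) - 1*48343 = (5321 - 1*122) - 1*48343 = (5321 - 122) - 48343 = 5199 - 48343 = -43144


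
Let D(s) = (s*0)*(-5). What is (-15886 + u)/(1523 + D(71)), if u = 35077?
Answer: 19191/1523 ≈ 12.601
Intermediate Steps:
D(s) = 0 (D(s) = 0*(-5) = 0)
(-15886 + u)/(1523 + D(71)) = (-15886 + 35077)/(1523 + 0) = 19191/1523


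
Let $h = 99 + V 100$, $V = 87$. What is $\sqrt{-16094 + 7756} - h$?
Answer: $-8799 + i \sqrt{8338} \approx -8799.0 + 91.313 i$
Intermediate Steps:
$h = 8799$ ($h = 99 + 87 \cdot 100 = 99 + 8700 = 8799$)
$\sqrt{-16094 + 7756} - h = \sqrt{-16094 + 7756} - 8799 = \sqrt{-8338} - 8799 = i \sqrt{8338} - 8799 = -8799 + i \sqrt{8338}$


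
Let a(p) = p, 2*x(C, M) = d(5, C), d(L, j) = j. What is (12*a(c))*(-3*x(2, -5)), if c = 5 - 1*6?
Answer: 36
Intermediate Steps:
x(C, M) = C/2
c = -1 (c = 5 - 6 = -1)
(12*a(c))*(-3*x(2, -5)) = (12*(-1))*(-3*2/2) = -(-36) = -12*(-3) = 36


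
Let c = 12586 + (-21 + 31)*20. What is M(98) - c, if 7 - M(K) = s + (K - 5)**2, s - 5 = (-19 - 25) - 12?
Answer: -21377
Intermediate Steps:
s = -51 (s = 5 + ((-19 - 25) - 12) = 5 + (-44 - 12) = 5 - 56 = -51)
M(K) = 58 - (-5 + K)**2 (M(K) = 7 - (-51 + (K - 5)**2) = 7 - (-51 + (-5 + K)**2) = 7 + (51 - (-5 + K)**2) = 58 - (-5 + K)**2)
c = 12786 (c = 12586 + 10*20 = 12586 + 200 = 12786)
M(98) - c = (58 - (-5 + 98)**2) - 1*12786 = (58 - 1*93**2) - 12786 = (58 - 1*8649) - 12786 = (58 - 8649) - 12786 = -8591 - 12786 = -21377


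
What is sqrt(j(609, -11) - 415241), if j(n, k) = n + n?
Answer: I*sqrt(414023) ≈ 643.45*I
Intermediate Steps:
j(n, k) = 2*n
sqrt(j(609, -11) - 415241) = sqrt(2*609 - 415241) = sqrt(1218 - 415241) = sqrt(-414023) = I*sqrt(414023)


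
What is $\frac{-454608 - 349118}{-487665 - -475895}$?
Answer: $\frac{36533}{535} \approx 68.286$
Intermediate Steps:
$\frac{-454608 - 349118}{-487665 - -475895} = - \frac{803726}{-487665 + 475895} = - \frac{803726}{-11770} = \left(-803726\right) \left(- \frac{1}{11770}\right) = \frac{36533}{535}$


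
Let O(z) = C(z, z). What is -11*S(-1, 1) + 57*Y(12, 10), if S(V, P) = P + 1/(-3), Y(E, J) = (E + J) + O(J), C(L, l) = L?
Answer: 5450/3 ≈ 1816.7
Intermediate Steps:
O(z) = z
Y(E, J) = E + 2*J (Y(E, J) = (E + J) + J = E + 2*J)
S(V, P) = -⅓ + P (S(V, P) = P - ⅓ = -⅓ + P)
-11*S(-1, 1) + 57*Y(12, 10) = -11*(-⅓ + 1) + 57*(12 + 2*10) = -11*⅔ + 57*(12 + 20) = -22/3 + 57*32 = -22/3 + 1824 = 5450/3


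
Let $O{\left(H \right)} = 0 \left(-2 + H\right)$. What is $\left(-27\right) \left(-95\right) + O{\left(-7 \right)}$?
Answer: $2565$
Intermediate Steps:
$O{\left(H \right)} = 0$
$\left(-27\right) \left(-95\right) + O{\left(-7 \right)} = \left(-27\right) \left(-95\right) + 0 = 2565 + 0 = 2565$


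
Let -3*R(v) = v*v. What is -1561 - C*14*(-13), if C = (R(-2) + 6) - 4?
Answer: -4319/3 ≈ -1439.7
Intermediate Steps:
R(v) = -v**2/3 (R(v) = -v*v/3 = -v**2/3)
C = 2/3 (C = (-1/3*(-2)**2 + 6) - 4 = (-1/3*4 + 6) - 4 = (-4/3 + 6) - 4 = 14/3 - 4 = 2/3 ≈ 0.66667)
-1561 - C*14*(-13) = -1561 - (2/3)*14*(-13) = -1561 - 28*(-13)/3 = -1561 - 1*(-364/3) = -1561 + 364/3 = -4319/3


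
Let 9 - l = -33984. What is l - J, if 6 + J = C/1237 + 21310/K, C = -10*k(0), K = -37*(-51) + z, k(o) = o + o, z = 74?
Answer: 66650729/1961 ≈ 33988.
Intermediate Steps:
l = 33993 (l = 9 - 1*(-33984) = 9 + 33984 = 33993)
k(o) = 2*o
K = 1961 (K = -37*(-51) + 74 = 1887 + 74 = 1961)
C = 0 (C = -20*0 = -10*0 = 0)
J = 9544/1961 (J = -6 + (0/1237 + 21310/1961) = -6 + (0*(1/1237) + 21310*(1/1961)) = -6 + (0 + 21310/1961) = -6 + 21310/1961 = 9544/1961 ≈ 4.8669)
l - J = 33993 - 1*9544/1961 = 33993 - 9544/1961 = 66650729/1961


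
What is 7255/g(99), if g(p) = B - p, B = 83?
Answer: -7255/16 ≈ -453.44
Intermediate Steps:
g(p) = 83 - p
7255/g(99) = 7255/(83 - 1*99) = 7255/(83 - 99) = 7255/(-16) = 7255*(-1/16) = -7255/16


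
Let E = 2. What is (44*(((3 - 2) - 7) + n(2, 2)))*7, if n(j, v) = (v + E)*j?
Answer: 616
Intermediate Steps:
n(j, v) = j*(2 + v) (n(j, v) = (v + 2)*j = (2 + v)*j = j*(2 + v))
(44*(((3 - 2) - 7) + n(2, 2)))*7 = (44*(((3 - 2) - 7) + 2*(2 + 2)))*7 = (44*((1 - 7) + 2*4))*7 = (44*(-6 + 8))*7 = (44*2)*7 = 88*7 = 616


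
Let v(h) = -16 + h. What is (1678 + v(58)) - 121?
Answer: 1599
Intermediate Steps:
(1678 + v(58)) - 121 = (1678 + (-16 + 58)) - 121 = (1678 + 42) - 121 = 1720 - 121 = 1599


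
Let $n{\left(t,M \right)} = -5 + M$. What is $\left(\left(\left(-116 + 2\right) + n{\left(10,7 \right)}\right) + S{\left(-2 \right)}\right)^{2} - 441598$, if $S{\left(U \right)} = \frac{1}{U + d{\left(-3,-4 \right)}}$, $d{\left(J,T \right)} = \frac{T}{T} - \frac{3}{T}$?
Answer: $-428142$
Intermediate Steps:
$d{\left(J,T \right)} = 1 - \frac{3}{T}$
$S{\left(U \right)} = \frac{1}{\frac{7}{4} + U}$ ($S{\left(U \right)} = \frac{1}{U + \frac{-3 - 4}{-4}} = \frac{1}{U - - \frac{7}{4}} = \frac{1}{U + \frac{7}{4}} = \frac{1}{\frac{7}{4} + U}$)
$\left(\left(\left(-116 + 2\right) + n{\left(10,7 \right)}\right) + S{\left(-2 \right)}\right)^{2} - 441598 = \left(\left(\left(-116 + 2\right) + \left(-5 + 7\right)\right) + \frac{4}{7 + 4 \left(-2\right)}\right)^{2} - 441598 = \left(\left(-114 + 2\right) + \frac{4}{7 - 8}\right)^{2} - 441598 = \left(-112 + \frac{4}{-1}\right)^{2} - 441598 = \left(-112 + 4 \left(-1\right)\right)^{2} - 441598 = \left(-112 - 4\right)^{2} - 441598 = \left(-116\right)^{2} - 441598 = 13456 - 441598 = -428142$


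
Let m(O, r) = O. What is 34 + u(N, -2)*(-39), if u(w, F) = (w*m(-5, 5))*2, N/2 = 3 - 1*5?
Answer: -1526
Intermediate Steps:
N = -4 (N = 2*(3 - 1*5) = 2*(3 - 5) = 2*(-2) = -4)
u(w, F) = -10*w (u(w, F) = (w*(-5))*2 = -5*w*2 = -10*w)
34 + u(N, -2)*(-39) = 34 - 10*(-4)*(-39) = 34 + 40*(-39) = 34 - 1560 = -1526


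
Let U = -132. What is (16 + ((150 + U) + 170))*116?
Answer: 23664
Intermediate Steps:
(16 + ((150 + U) + 170))*116 = (16 + ((150 - 132) + 170))*116 = (16 + (18 + 170))*116 = (16 + 188)*116 = 204*116 = 23664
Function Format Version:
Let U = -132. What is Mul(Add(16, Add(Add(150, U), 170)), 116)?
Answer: 23664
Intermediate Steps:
Mul(Add(16, Add(Add(150, U), 170)), 116) = Mul(Add(16, Add(Add(150, -132), 170)), 116) = Mul(Add(16, Add(18, 170)), 116) = Mul(Add(16, 188), 116) = Mul(204, 116) = 23664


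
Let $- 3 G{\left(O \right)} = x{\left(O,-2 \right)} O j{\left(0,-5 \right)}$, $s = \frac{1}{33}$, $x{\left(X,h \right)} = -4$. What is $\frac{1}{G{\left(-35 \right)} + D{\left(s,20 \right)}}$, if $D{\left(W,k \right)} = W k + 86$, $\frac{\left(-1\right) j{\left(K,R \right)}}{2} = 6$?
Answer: $\frac{33}{21338} \approx 0.0015465$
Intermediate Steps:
$j{\left(K,R \right)} = -12$ ($j{\left(K,R \right)} = \left(-2\right) 6 = -12$)
$s = \frac{1}{33} \approx 0.030303$
$D{\left(W,k \right)} = 86 + W k$
$G{\left(O \right)} = - 16 O$ ($G{\left(O \right)} = - \frac{- 4 O \left(-12\right)}{3} = - \frac{48 O}{3} = - 16 O$)
$\frac{1}{G{\left(-35 \right)} + D{\left(s,20 \right)}} = \frac{1}{\left(-16\right) \left(-35\right) + \left(86 + \frac{1}{33} \cdot 20\right)} = \frac{1}{560 + \left(86 + \frac{20}{33}\right)} = \frac{1}{560 + \frac{2858}{33}} = \frac{1}{\frac{21338}{33}} = \frac{33}{21338}$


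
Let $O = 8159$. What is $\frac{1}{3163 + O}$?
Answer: $\frac{1}{11322} \approx 8.8324 \cdot 10^{-5}$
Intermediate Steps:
$\frac{1}{3163 + O} = \frac{1}{3163 + 8159} = \frac{1}{11322}$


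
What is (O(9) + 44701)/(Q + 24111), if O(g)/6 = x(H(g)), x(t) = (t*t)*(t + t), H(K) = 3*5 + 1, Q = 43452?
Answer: 93853/67563 ≈ 1.3891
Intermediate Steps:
H(K) = 16 (H(K) = 15 + 1 = 16)
x(t) = 2*t³ (x(t) = t²*(2*t) = 2*t³)
O(g) = 49152 (O(g) = 6*(2*16³) = 6*(2*4096) = 6*8192 = 49152)
(O(9) + 44701)/(Q + 24111) = (49152 + 44701)/(43452 + 24111) = 93853/67563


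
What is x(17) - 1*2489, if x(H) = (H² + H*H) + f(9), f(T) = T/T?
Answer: -1910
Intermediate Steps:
f(T) = 1
x(H) = 1 + 2*H² (x(H) = (H² + H*H) + 1 = (H² + H²) + 1 = 2*H² + 1 = 1 + 2*H²)
x(17) - 1*2489 = (1 + 2*17²) - 1*2489 = (1 + 2*289) - 2489 = (1 + 578) - 2489 = 579 - 2489 = -1910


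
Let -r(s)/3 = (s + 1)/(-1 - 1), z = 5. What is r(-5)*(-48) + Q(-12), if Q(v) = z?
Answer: 293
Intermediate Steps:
Q(v) = 5
r(s) = 3/2 + 3*s/2 (r(s) = -3*(s + 1)/(-1 - 1) = -3*(1 + s)/(-2) = -3*(1 + s)*(-1)/2 = -3*(-½ - s/2) = 3/2 + 3*s/2)
r(-5)*(-48) + Q(-12) = (3/2 + (3/2)*(-5))*(-48) + 5 = (3/2 - 15/2)*(-48) + 5 = -6*(-48) + 5 = 288 + 5 = 293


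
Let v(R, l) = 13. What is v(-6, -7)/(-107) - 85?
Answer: -9108/107 ≈ -85.121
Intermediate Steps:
v(-6, -7)/(-107) - 85 = 13/(-107) - 85 = -1/107*13 - 85 = -13/107 - 85 = -9108/107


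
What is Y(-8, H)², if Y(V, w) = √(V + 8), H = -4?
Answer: 0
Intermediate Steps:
Y(V, w) = √(8 + V)
Y(-8, H)² = (√(8 - 8))² = (√0)² = 0² = 0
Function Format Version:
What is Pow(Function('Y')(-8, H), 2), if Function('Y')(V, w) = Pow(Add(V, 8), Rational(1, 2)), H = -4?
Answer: 0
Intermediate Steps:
Function('Y')(V, w) = Pow(Add(8, V), Rational(1, 2))
Pow(Function('Y')(-8, H), 2) = Pow(Pow(Add(8, -8), Rational(1, 2)), 2) = Pow(Pow(0, Rational(1, 2)), 2) = Pow(0, 2) = 0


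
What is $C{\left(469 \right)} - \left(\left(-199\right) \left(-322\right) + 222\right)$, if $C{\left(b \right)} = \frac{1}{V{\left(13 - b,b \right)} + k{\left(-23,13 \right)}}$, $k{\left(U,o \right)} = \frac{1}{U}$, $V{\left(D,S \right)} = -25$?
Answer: $- \frac{37036823}{576} \approx -64300.0$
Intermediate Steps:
$C{\left(b \right)} = - \frac{23}{576}$ ($C{\left(b \right)} = \frac{1}{-25 + \frac{1}{-23}} = \frac{1}{-25 - \frac{1}{23}} = \frac{1}{- \frac{576}{23}} = - \frac{23}{576}$)
$C{\left(469 \right)} - \left(\left(-199\right) \left(-322\right) + 222\right) = - \frac{23}{576} - \left(\left(-199\right) \left(-322\right) + 222\right) = - \frac{23}{576} - \left(64078 + 222\right) = - \frac{23}{576} - 64300 = - \frac{37036823}{576}$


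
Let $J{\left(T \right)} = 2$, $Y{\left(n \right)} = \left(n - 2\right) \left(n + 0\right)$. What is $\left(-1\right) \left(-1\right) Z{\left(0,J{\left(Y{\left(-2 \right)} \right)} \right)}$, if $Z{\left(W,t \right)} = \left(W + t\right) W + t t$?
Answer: $4$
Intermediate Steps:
$Y{\left(n \right)} = n \left(-2 + n\right)$ ($Y{\left(n \right)} = \left(-2 + n\right) n = n \left(-2 + n\right)$)
$Z{\left(W,t \right)} = t^{2} + W \left(W + t\right)$ ($Z{\left(W,t \right)} = W \left(W + t\right) + t^{2} = t^{2} + W \left(W + t\right)$)
$\left(-1\right) \left(-1\right) Z{\left(0,J{\left(Y{\left(-2 \right)} \right)} \right)} = \left(-1\right) \left(-1\right) \left(0^{2} + 2^{2} + 0 \cdot 2\right) = 1 \left(0 + 4 + 0\right) = 1 \cdot 4 = 4$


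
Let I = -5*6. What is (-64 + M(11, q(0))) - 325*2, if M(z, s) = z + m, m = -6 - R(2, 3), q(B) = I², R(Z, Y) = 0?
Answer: -709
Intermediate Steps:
I = -30
q(B) = 900 (q(B) = (-30)² = 900)
m = -6 (m = -6 - 1*0 = -6 + 0 = -6)
M(z, s) = -6 + z (M(z, s) = z - 6 = -6 + z)
(-64 + M(11, q(0))) - 325*2 = (-64 + (-6 + 11)) - 325*2 = (-64 + 5) - 65*10 = -59 - 650 = -709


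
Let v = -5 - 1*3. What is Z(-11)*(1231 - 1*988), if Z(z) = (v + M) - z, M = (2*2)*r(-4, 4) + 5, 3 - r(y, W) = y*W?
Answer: 20412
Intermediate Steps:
v = -8 (v = -5 - 3 = -8)
r(y, W) = 3 - W*y (r(y, W) = 3 - y*W = 3 - W*y)
M = 81 (M = (2*2)*(3 - 1*4*(-4)) + 5 = 4*(3 + 16) + 5 = 4*19 + 5 = 76 + 5 = 81)
Z(z) = 73 - z (Z(z) = (-8 + 81) - z = 73 - z)
Z(-11)*(1231 - 1*988) = (73 - 1*(-11))*(1231 - 1*988) = (73 + 11)*(1231 - 988) = 84*243 = 20412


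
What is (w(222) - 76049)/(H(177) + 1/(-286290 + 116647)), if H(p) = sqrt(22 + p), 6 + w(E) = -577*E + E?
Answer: -34594788061/5726970742350 - 5868763631032223*sqrt(199)/5726970742350 ≈ -14456.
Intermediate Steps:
w(E) = -6 - 576*E (w(E) = -6 + (-577*E + E) = -6 - 576*E)
(w(222) - 76049)/(H(177) + 1/(-286290 + 116647)) = ((-6 - 576*222) - 76049)/(sqrt(22 + 177) + 1/(-286290 + 116647)) = ((-6 - 127872) - 76049)/(sqrt(199) + 1/(-169643)) = (-127878 - 76049)/(sqrt(199) - 1/169643) = -203927/(-1/169643 + sqrt(199))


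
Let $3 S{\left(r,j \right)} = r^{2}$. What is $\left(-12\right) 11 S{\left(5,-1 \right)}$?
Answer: $-1100$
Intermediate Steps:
$S{\left(r,j \right)} = \frac{r^{2}}{3}$
$\left(-12\right) 11 S{\left(5,-1 \right)} = \left(-12\right) 11 \frac{5^{2}}{3} = - 132 \cdot \frac{1}{3} \cdot 25 = \left(-132\right) \frac{25}{3} = -1100$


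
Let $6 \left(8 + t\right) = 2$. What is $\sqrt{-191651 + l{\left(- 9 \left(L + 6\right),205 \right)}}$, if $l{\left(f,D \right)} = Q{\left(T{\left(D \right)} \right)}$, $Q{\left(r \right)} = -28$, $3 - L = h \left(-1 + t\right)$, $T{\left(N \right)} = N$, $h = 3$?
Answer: $i \sqrt{191679} \approx 437.81 i$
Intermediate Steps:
$t = - \frac{23}{3}$ ($t = -8 + \frac{1}{6} \cdot 2 = -8 + \frac{1}{3} = - \frac{23}{3} \approx -7.6667$)
$L = 29$ ($L = 3 - 3 \left(-1 - \frac{23}{3}\right) = 3 - 3 \left(- \frac{26}{3}\right) = 3 - -26 = 3 + 26 = 29$)
$l{\left(f,D \right)} = -28$
$\sqrt{-191651 + l{\left(- 9 \left(L + 6\right),205 \right)}} = \sqrt{-191651 - 28} = \sqrt{-191679} = i \sqrt{191679}$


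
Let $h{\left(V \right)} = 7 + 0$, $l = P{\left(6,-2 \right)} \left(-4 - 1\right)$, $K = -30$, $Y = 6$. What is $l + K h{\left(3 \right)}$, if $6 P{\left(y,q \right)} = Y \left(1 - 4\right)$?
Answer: $-195$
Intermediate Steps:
$P{\left(y,q \right)} = -3$ ($P{\left(y,q \right)} = \frac{6 \left(1 - 4\right)}{6} = \frac{6 \left(-3\right)}{6} = \frac{1}{6} \left(-18\right) = -3$)
$l = 15$ ($l = - 3 \left(-4 - 1\right) = \left(-3\right) \left(-5\right) = 15$)
$h{\left(V \right)} = 7$
$l + K h{\left(3 \right)} = 15 - 210 = -195$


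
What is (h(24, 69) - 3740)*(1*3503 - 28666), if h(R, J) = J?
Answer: 92373373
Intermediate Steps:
(h(24, 69) - 3740)*(1*3503 - 28666) = (69 - 3740)*(1*3503 - 28666) = -3671*(3503 - 28666) = -3671*(-25163) = 92373373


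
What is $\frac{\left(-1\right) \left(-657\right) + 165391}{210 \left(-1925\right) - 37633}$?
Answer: $- \frac{166048}{441883} \approx -0.37577$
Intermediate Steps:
$\frac{\left(-1\right) \left(-657\right) + 165391}{210 \left(-1925\right) - 37633} = \frac{657 + 165391}{-404250 - 37633} = \frac{166048}{-441883} = 166048 \left(- \frac{1}{441883}\right) = - \frac{166048}{441883}$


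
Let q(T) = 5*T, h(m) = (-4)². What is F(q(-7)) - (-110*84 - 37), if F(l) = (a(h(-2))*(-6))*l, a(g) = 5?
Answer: 10327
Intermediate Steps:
h(m) = 16
F(l) = -30*l (F(l) = (5*(-6))*l = -30*l)
F(q(-7)) - (-110*84 - 37) = -150*(-7) - (-110*84 - 37) = -30*(-35) - (-9240 - 37) = 1050 - 1*(-9277) = 1050 + 9277 = 10327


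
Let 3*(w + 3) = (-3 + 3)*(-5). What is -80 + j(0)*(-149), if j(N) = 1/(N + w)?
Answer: -91/3 ≈ -30.333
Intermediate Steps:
w = -3 (w = -3 + ((-3 + 3)*(-5))/3 = -3 + (0*(-5))/3 = -3 + (⅓)*0 = -3 + 0 = -3)
j(N) = 1/(-3 + N) (j(N) = 1/(N - 3) = 1/(-3 + N))
-80 + j(0)*(-149) = -80 - 149/(-3 + 0) = -80 - 149/(-3) = -80 - ⅓*(-149) = -80 + 149/3 = -91/3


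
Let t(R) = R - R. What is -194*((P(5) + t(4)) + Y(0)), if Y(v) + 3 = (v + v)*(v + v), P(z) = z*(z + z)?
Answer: -9118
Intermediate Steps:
t(R) = 0
P(z) = 2*z² (P(z) = z*(2*z) = 2*z²)
Y(v) = -3 + 4*v² (Y(v) = -3 + (v + v)*(v + v) = -3 + (2*v)*(2*v) = -3 + 4*v²)
-194*((P(5) + t(4)) + Y(0)) = -194*((2*5² + 0) + (-3 + 4*0²)) = -194*((2*25 + 0) + (-3 + 4*0)) = -194*((50 + 0) + (-3 + 0)) = -194*(50 - 3) = -194*47 = -9118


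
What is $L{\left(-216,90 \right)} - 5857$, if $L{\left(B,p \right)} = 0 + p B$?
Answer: $-25297$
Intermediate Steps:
$L{\left(B,p \right)} = B p$ ($L{\left(B,p \right)} = 0 + B p = B p$)
$L{\left(-216,90 \right)} - 5857 = \left(-216\right) 90 - 5857 = -19440 - 5857 = -25297$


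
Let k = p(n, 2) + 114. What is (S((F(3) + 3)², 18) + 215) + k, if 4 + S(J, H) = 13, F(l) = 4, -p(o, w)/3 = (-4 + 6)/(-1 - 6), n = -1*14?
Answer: 2372/7 ≈ 338.86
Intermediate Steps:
n = -14
p(o, w) = 6/7 (p(o, w) = -3*(-4 + 6)/(-1 - 6) = -6/(-7) = -6*(-1)/7 = -3*(-2/7) = 6/7)
k = 804/7 (k = 6/7 + 114 = 804/7 ≈ 114.86)
S(J, H) = 9 (S(J, H) = -4 + 13 = 9)
(S((F(3) + 3)², 18) + 215) + k = (9 + 215) + 804/7 = 224 + 804/7 = 2372/7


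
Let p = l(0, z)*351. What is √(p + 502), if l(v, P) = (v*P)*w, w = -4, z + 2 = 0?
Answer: √502 ≈ 22.405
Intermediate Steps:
z = -2 (z = -2 + 0 = -2)
l(v, P) = -4*P*v (l(v, P) = (v*P)*(-4) = (P*v)*(-4) = -4*P*v)
p = 0 (p = -4*(-2)*0*351 = 0*351 = 0)
√(p + 502) = √(0 + 502) = √502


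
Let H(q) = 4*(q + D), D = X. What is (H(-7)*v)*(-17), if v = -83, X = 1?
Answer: -33864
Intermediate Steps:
D = 1
H(q) = 4 + 4*q (H(q) = 4*(q + 1) = 4*(1 + q) = 4 + 4*q)
(H(-7)*v)*(-17) = ((4 + 4*(-7))*(-83))*(-17) = ((4 - 28)*(-83))*(-17) = -24*(-83)*(-17) = 1992*(-17) = -33864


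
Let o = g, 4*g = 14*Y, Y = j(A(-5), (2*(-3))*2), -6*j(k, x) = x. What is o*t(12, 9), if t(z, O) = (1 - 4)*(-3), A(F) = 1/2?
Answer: 63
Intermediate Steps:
A(F) = 1/2
t(z, O) = 9 (t(z, O) = -3*(-3) = 9)
j(k, x) = -x/6
Y = 2 (Y = -2*(-3)*2/6 = -(-1)*2 = -1/6*(-12) = 2)
g = 7 (g = (14*2)/4 = (1/4)*28 = 7)
o = 7
o*t(12, 9) = 7*9 = 63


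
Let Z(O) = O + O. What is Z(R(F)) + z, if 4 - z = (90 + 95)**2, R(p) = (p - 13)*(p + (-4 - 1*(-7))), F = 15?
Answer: -34149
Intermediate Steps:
R(p) = (-13 + p)*(3 + p) (R(p) = (-13 + p)*(p + (-4 + 7)) = (-13 + p)*(p + 3) = (-13 + p)*(3 + p))
z = -34221 (z = 4 - (90 + 95)**2 = 4 - 1*185**2 = 4 - 1*34225 = 4 - 34225 = -34221)
Z(O) = 2*O
Z(R(F)) + z = 2*(-39 + 15**2 - 10*15) - 34221 = 2*(-39 + 225 - 150) - 34221 = 2*36 - 34221 = 72 - 34221 = -34149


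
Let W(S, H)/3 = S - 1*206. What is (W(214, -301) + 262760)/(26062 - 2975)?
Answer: 262784/23087 ≈ 11.382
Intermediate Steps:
W(S, H) = -618 + 3*S (W(S, H) = 3*(S - 1*206) = 3*(S - 206) = 3*(-206 + S) = -618 + 3*S)
(W(214, -301) + 262760)/(26062 - 2975) = ((-618 + 3*214) + 262760)/(26062 - 2975) = ((-618 + 642) + 262760)/23087 = (24 + 262760)*(1/23087) = 262784*(1/23087) = 262784/23087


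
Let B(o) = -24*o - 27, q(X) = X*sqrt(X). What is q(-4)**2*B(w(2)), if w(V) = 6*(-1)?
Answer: -7488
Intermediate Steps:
q(X) = X**(3/2)
w(V) = -6
B(o) = -27 - 24*o
q(-4)**2*B(w(2)) = ((-4)**(3/2))**2*(-27 - 24*(-6)) = (-8*I)**2*(-27 + 144) = -64*117 = -7488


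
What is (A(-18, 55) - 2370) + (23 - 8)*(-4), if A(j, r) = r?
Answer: -2375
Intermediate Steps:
(A(-18, 55) - 2370) + (23 - 8)*(-4) = (55 - 2370) + (23 - 8)*(-4) = -2315 + 15*(-4) = -2315 - 60 = -2375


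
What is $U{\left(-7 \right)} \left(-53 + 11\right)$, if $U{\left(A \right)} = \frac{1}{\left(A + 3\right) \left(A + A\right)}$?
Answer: $- \frac{3}{4} \approx -0.75$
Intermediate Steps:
$U{\left(A \right)} = \frac{1}{2 A \left(3 + A\right)}$ ($U{\left(A \right)} = \frac{1}{\left(3 + A\right) 2 A} = \frac{1}{2 A \left(3 + A\right)}$)
$U{\left(-7 \right)} \left(-53 + 11\right) = \frac{1}{2 \left(-7\right) \left(3 - 7\right)} \left(-53 + 11\right) = \frac{1}{2} \left(- \frac{1}{7}\right) \frac{1}{-4} \left(-42\right) = \frac{1}{2} \left(- \frac{1}{7}\right) \left(- \frac{1}{4}\right) \left(-42\right) = \frac{1}{56} \left(-42\right) = - \frac{3}{4}$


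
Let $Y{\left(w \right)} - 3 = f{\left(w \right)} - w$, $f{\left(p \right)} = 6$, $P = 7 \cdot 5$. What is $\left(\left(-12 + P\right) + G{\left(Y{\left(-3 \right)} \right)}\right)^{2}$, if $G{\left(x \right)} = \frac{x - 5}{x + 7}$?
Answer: $\frac{197136}{361} \approx 546.08$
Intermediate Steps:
$P = 35$
$Y{\left(w \right)} = 9 - w$ ($Y{\left(w \right)} = 3 - \left(-6 + w\right) = 9 - w$)
$G{\left(x \right)} = \frac{-5 + x}{7 + x}$
$\left(\left(-12 + P\right) + G{\left(Y{\left(-3 \right)} \right)}\right)^{2} = \left(\left(-12 + 35\right) + \frac{-5 + \left(9 - -3\right)}{7 + \left(9 - -3\right)}\right)^{2} = \left(23 + \frac{-5 + \left(9 + 3\right)}{7 + \left(9 + 3\right)}\right)^{2} = \left(23 + \frac{-5 + 12}{7 + 12}\right)^{2} = \left(23 + \frac{1}{19} \cdot 7\right)^{2} = \left(23 + \frac{7}{19}\right)^{2} = \left(\frac{444}{19}\right)^{2} = \frac{197136}{361}$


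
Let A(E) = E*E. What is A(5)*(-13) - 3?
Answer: -328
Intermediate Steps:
A(E) = E²
A(5)*(-13) - 3 = 5²*(-13) - 3 = 25*(-13) - 3 = -325 - 3 = -328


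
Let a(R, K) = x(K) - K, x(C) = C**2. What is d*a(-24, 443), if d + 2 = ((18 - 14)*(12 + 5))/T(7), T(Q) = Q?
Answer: 10573524/7 ≈ 1.5105e+6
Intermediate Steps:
d = 54/7 (d = -2 + ((18 - 14)*(12 + 5))/7 = -2 + (4*17)*(1/7) = -2 + 68*(1/7) = -2 + 68/7 = 54/7 ≈ 7.7143)
a(R, K) = K**2 - K
d*a(-24, 443) = 54*(443*(-1 + 443))/7 = 54*(443*442)/7 = (54/7)*195806 = 10573524/7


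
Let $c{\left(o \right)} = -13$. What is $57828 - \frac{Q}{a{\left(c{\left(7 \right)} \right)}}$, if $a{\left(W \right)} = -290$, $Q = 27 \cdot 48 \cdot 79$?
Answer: $\frac{8436252}{145} \approx 58181.0$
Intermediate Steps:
$Q = 102384$ ($Q = 1296 \cdot 79 = 102384$)
$57828 - \frac{Q}{a{\left(c{\left(7 \right)} \right)}} = 57828 - \frac{102384}{-290} = 57828 - 102384 \left(- \frac{1}{290}\right) = 57828 - - \frac{51192}{145} = 57828 + \frac{51192}{145} = \frac{8436252}{145}$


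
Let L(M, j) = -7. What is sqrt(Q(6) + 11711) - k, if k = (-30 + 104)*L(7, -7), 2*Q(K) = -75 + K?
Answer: 518 + 11*sqrt(386)/2 ≈ 626.06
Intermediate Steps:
Q(K) = -75/2 + K/2 (Q(K) = (-75 + K)/2 = -75/2 + K/2)
k = -518 (k = (-30 + 104)*(-7) = 74*(-7) = -518)
sqrt(Q(6) + 11711) - k = sqrt((-75/2 + (1/2)*6) + 11711) - 1*(-518) = sqrt((-75/2 + 3) + 11711) + 518 = sqrt(-69/2 + 11711) + 518 = sqrt(23353/2) + 518 = 11*sqrt(386)/2 + 518 = 518 + 11*sqrt(386)/2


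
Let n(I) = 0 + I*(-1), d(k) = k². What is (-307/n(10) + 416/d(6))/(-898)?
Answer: -3803/80820 ≈ -0.047055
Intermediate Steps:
n(I) = -I (n(I) = 0 - I = -I)
(-307/n(10) + 416/d(6))/(-898) = (-307/((-1*10)) + 416/(6²))/(-898) = (-307/(-10) + 416/36)*(-1/898) = (-307*(-⅒) + 416*(1/36))*(-1/898) = (307/10 + 104/9)*(-1/898) = (3803/90)*(-1/898) = -3803/80820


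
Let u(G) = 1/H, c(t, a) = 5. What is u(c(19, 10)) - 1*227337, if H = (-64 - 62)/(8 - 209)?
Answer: -9548087/42 ≈ -2.2734e+5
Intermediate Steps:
H = 42/67 (H = -126/(-201) = -126*(-1/201) = 42/67 ≈ 0.62687)
u(G) = 67/42 (u(G) = 1/(42/67) = 67/42)
u(c(19, 10)) - 1*227337 = 67/42 - 1*227337 = 67/42 - 227337 = -9548087/42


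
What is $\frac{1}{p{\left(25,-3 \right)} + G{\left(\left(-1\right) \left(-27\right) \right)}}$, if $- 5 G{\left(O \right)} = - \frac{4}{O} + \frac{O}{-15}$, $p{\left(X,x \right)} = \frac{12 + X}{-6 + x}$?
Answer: $- \frac{675}{2512} \approx -0.26871$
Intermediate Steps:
$p{\left(X,x \right)} = \frac{12 + X}{-6 + x}$
$G{\left(O \right)} = \frac{O}{75} + \frac{4}{5 O}$ ($G{\left(O \right)} = - \frac{- \frac{4}{O} + \frac{O}{-15}}{5} = - \frac{- \frac{4}{O} + O \left(- \frac{1}{15}\right)}{5} = - \frac{- \frac{4}{O} - \frac{O}{15}}{5} = \frac{O}{75} + \frac{4}{5 O}$)
$\frac{1}{p{\left(25,-3 \right)} + G{\left(\left(-1\right) \left(-27\right) \right)}} = \frac{1}{\frac{12 + 25}{-6 - 3} + \frac{60 + \left(\left(-1\right) \left(-27\right)\right)^{2}}{75 \left(\left(-1\right) \left(-27\right)\right)}} = \frac{1}{\frac{1}{-9} \cdot 37 + \frac{60 + 27^{2}}{75 \cdot 27}} = \frac{1}{\left(- \frac{1}{9}\right) 37 + \frac{1}{75} \cdot \frac{1}{27} \left(60 + 729\right)} = \frac{1}{- \frac{37}{9} + \frac{1}{75} \cdot \frac{1}{27} \cdot 789} = \frac{1}{- \frac{37}{9} + \frac{263}{675}} = \frac{1}{- \frac{2512}{675}} = - \frac{675}{2512}$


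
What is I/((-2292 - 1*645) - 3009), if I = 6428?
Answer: -3214/2973 ≈ -1.0811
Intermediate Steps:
I/((-2292 - 1*645) - 3009) = 6428/((-2292 - 1*645) - 3009) = 6428/((-2292 - 645) - 3009) = 6428/(-2937 - 3009) = 6428/(-5946) = 6428*(-1/5946) = -3214/2973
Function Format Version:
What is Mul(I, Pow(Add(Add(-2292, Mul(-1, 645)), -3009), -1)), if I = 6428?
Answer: Rational(-3214, 2973) ≈ -1.0811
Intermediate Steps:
Mul(I, Pow(Add(Add(-2292, Mul(-1, 645)), -3009), -1)) = Mul(6428, Pow(Add(Add(-2292, Mul(-1, 645)), -3009), -1)) = Mul(6428, Pow(Add(Add(-2292, -645), -3009), -1)) = Mul(6428, Pow(Add(-2937, -3009), -1)) = Mul(6428, Pow(-5946, -1)) = Mul(6428, Rational(-1, 5946)) = Rational(-3214, 2973)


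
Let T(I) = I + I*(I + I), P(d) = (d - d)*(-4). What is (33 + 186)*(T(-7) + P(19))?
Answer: 19929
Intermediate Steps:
P(d) = 0 (P(d) = 0*(-4) = 0)
T(I) = I + 2*I² (T(I) = I + I*(2*I) = I + 2*I²)
(33 + 186)*(T(-7) + P(19)) = (33 + 186)*(-7*(1 + 2*(-7)) + 0) = 219*(-7*(1 - 14) + 0) = 219*(-7*(-13) + 0) = 219*(91 + 0) = 219*91 = 19929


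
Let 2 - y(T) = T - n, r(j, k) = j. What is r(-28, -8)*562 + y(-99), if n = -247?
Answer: -15882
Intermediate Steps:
y(T) = -245 - T (y(T) = 2 - (T - 1*(-247)) = 2 - (T + 247) = 2 - (247 + T) = 2 + (-247 - T) = -245 - T)
r(-28, -8)*562 + y(-99) = -28*562 + (-245 - 1*(-99)) = -15736 + (-245 + 99) = -15736 - 146 = -15882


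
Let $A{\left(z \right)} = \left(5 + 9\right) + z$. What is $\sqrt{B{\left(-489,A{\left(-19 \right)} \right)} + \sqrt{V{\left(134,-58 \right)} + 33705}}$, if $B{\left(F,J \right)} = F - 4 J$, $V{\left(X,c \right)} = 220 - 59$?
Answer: $\sqrt{-469 + \sqrt{33866}} \approx 16.881 i$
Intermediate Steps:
$V{\left(X,c \right)} = 161$ ($V{\left(X,c \right)} = 220 - 59 = 161$)
$A{\left(z \right)} = 14 + z$
$\sqrt{B{\left(-489,A{\left(-19 \right)} \right)} + \sqrt{V{\left(134,-58 \right)} + 33705}} = \sqrt{\left(-489 - 4 \left(14 - 19\right)\right) + \sqrt{161 + 33705}} = \sqrt{\left(-489 - -20\right) + \sqrt{33866}} = \sqrt{\left(-489 + 20\right) + \sqrt{33866}} = \sqrt{-469 + \sqrt{33866}}$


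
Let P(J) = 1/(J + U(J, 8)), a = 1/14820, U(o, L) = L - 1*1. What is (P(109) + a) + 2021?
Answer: 434294557/214890 ≈ 2021.0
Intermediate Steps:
U(o, L) = -1 + L (U(o, L) = L - 1 = -1 + L)
a = 1/14820 ≈ 6.7476e-5
P(J) = 1/(7 + J) (P(J) = 1/(J + (-1 + 8)) = 1/(J + 7) = 1/(7 + J))
(P(109) + a) + 2021 = (1/(7 + 109) + 1/14820) + 2021 = (1/116 + 1/14820) + 2021 = 1867/214890 + 2021 = 434294557/214890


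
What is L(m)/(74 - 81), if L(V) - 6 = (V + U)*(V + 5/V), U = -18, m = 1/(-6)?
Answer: -19945/252 ≈ -79.147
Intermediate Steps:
m = -⅙ ≈ -0.16667
L(V) = 6 + (-18 + V)*(V + 5/V) (L(V) = 6 + (V - 18)*(V + 5/V) = 6 + (-18 + V)*(V + 5/V))
L(m)/(74 - 81) = (11 + (-⅙)² - 90/(-⅙) - 18*(-⅙))/(74 - 81) = (11 + 1/36 - 90*(-6) + 3)/(-7) = (11 + 1/36 + 540 + 3)*(-⅐) = (19945/36)*(-⅐) = -19945/252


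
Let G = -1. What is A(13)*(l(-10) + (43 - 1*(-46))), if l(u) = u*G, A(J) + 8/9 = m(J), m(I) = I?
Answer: 1199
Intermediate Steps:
A(J) = -8/9 + J
l(u) = -u (l(u) = u*(-1) = -u)
A(13)*(l(-10) + (43 - 1*(-46))) = (-8/9 + 13)*(-1*(-10) + (43 - 1*(-46))) = 109*(10 + (43 + 46))/9 = 109*(10 + 89)/9 = (109/9)*99 = 1199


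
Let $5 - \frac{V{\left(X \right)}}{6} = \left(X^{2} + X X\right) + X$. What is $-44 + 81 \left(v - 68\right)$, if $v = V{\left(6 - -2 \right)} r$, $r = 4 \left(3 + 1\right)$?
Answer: $-1024208$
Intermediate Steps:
$V{\left(X \right)} = 30 - 12 X^{2} - 6 X$ ($V{\left(X \right)} = 30 - 6 \left(\left(X^{2} + X X\right) + X\right) = 30 - 6 \left(\left(X^{2} + X^{2}\right) + X\right) = 30 - 6 \left(2 X^{2} + X\right) = 30 - 6 \left(X + 2 X^{2}\right) = 30 - \left(6 X + 12 X^{2}\right) = 30 - 12 X^{2} - 6 X$)
$r = 16$ ($r = 4 \cdot 4 = 16$)
$v = -12576$ ($v = \left(30 - 12 \left(6 - -2\right)^{2} - 6 \left(6 - -2\right)\right) 16 = \left(30 - 12 \left(6 + 2\right)^{2} - 6 \left(6 + 2\right)\right) 16 = \left(30 - 12 \cdot 8^{2} - 48\right) 16 = \left(30 - 768 - 48\right) 16 = \left(-786\right) 16 = -12576$)
$-44 + 81 \left(v - 68\right) = -44 + 81 \left(-12576 - 68\right) = -44 + 81 \left(-12644\right) = -44 - 1024164 = -1024208$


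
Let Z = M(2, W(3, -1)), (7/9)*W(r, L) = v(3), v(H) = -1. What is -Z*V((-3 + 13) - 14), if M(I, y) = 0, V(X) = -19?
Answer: 0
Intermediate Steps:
W(r, L) = -9/7 (W(r, L) = (9/7)*(-1) = -9/7)
Z = 0
-Z*V((-3 + 13) - 14) = -0*(-19) = -1*0 = 0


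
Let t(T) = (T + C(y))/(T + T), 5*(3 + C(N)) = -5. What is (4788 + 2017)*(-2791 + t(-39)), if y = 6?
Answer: -1481142275/78 ≈ -1.8989e+7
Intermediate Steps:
C(N) = -4 (C(N) = -3 + (⅕)*(-5) = -3 - 1 = -4)
t(T) = (-4 + T)/(2*T) (t(T) = (T - 4)/(T + T) = (-4 + T)/((2*T)) = (-4 + T)*(1/(2*T)) = (-4 + T)/(2*T))
(4788 + 2017)*(-2791 + t(-39)) = (4788 + 2017)*(-2791 + (½)*(-4 - 39)/(-39)) = 6805*(-2791 + (½)*(-1/39)*(-43)) = 6805*(-2791 + 43/78) = 6805*(-217655/78) = -1481142275/78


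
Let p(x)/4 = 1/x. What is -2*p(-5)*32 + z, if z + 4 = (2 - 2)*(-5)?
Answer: 236/5 ≈ 47.200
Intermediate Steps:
p(x) = 4/x
z = -4 (z = -4 + (2 - 2)*(-5) = -4 + 0*(-5) = -4 + 0 = -4)
-2*p(-5)*32 + z = -8/(-5)*32 - 4 = -8*(-1)/5*32 - 4 = -2*(-4/5)*32 - 4 = (8/5)*32 - 4 = 256/5 - 4 = 236/5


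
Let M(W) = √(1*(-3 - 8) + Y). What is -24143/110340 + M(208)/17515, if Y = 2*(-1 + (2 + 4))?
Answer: -24143/110340 + I/17515 ≈ -0.21881 + 5.7094e-5*I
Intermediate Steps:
Y = 10 (Y = 2*(-1 + 6) = 2*5 = 10)
M(W) = I (M(W) = √(1*(-3 - 8) + 10) = √(1*(-11) + 10) = √(-11 + 10) = √(-1) = I)
-24143/110340 + M(208)/17515 = -24143/110340 + I/17515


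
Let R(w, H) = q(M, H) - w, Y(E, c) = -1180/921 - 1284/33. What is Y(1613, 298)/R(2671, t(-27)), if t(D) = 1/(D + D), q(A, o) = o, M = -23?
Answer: 7329024/487081595 ≈ 0.015047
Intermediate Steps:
t(D) = 1/(2*D)
Y(E, c) = -407168/10131 (Y(E, c) = -1180*1/921 - 1284*1/33 = -1180/921 - 428/11 = -407168/10131)
R(w, H) = H - w
Y(1613, 298)/R(2671, t(-27)) = -407168/(10131*((½)/(-27) - 1*2671)) = -407168/(10131*((½)*(-1/27) - 2671)) = -407168/(10131*(-1/54 - 2671)) = -407168/(10131*(-144235/54)) = -407168/10131*(-54/144235) = 7329024/487081595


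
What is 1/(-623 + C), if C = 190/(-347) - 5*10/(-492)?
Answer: -85362/53218591 ≈ -0.0016040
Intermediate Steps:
C = -38065/85362 (C = 190*(-1/347) - 50*(-1/492) = -190/347 + 25/246 = -38065/85362 ≈ -0.44592)
1/(-623 + C) = 1/(-623 - 38065/85362) = 1/(-53218591/85362) = -85362/53218591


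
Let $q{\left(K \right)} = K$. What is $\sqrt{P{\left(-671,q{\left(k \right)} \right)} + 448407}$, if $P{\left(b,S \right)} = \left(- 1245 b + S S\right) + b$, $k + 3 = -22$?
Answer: $2 \sqrt{320939} \approx 1133.0$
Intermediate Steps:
$k = -25$ ($k = -3 - 22 = -25$)
$P{\left(b,S \right)} = S^{2} - 1244 b$ ($P{\left(b,S \right)} = \left(- 1245 b + S^{2}\right) + b = \left(S^{2} - 1245 b\right) + b = S^{2} - 1244 b$)
$\sqrt{P{\left(-671,q{\left(k \right)} \right)} + 448407} = \sqrt{\left(\left(-25\right)^{2} - -834724\right) + 448407} = \sqrt{\left(625 + 834724\right) + 448407} = \sqrt{835349 + 448407} = \sqrt{1283756} = 2 \sqrt{320939}$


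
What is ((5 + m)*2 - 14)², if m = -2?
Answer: 64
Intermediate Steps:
((5 + m)*2 - 14)² = ((5 - 2)*2 - 14)² = (3*2 - 14)² = (6 - 14)² = (-8)² = 64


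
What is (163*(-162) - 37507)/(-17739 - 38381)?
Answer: 63913/56120 ≈ 1.1389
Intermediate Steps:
(163*(-162) - 37507)/(-17739 - 38381) = (-26406 - 37507)/(-56120) = -63913*(-1/56120) = 63913/56120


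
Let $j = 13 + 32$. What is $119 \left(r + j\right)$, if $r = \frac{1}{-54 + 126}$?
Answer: $\frac{385679}{72} \approx 5356.7$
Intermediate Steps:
$j = 45$
$r = \frac{1}{72} \approx 0.013889$
$119 \left(r + j\right) = 119 \left(\frac{1}{72} + 45\right) = 119 \cdot \frac{3241}{72} = \frac{385679}{72}$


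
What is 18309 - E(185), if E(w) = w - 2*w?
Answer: 18494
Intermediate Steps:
E(w) = -w
18309 - E(185) = 18309 - (-1)*185 = 18309 - 1*(-185) = 18309 + 185 = 18494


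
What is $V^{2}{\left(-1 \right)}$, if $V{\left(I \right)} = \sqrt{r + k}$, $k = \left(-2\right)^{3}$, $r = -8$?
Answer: $-16$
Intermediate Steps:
$k = -8$
$V{\left(I \right)} = 4 i$ ($V{\left(I \right)} = \sqrt{-8 - 8} = \sqrt{-16} = 4 i$)
$V^{2}{\left(-1 \right)} = \left(4 i\right)^{2} = -16$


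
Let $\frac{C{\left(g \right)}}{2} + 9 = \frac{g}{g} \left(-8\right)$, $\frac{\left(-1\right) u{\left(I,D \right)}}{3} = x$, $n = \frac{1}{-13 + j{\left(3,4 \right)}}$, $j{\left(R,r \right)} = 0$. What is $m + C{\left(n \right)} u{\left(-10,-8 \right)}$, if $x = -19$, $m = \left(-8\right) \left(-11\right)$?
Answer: $-1850$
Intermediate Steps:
$m = 88$
$n = - \frac{1}{13}$ ($n = \frac{1}{-13 + 0} = \frac{1}{-13} = - \frac{1}{13} \approx -0.076923$)
$u{\left(I,D \right)} = 57$ ($u{\left(I,D \right)} = \left(-3\right) \left(-19\right) = 57$)
$C{\left(g \right)} = -34$ ($C{\left(g \right)} = -18 + 2 \frac{g}{g} \left(-8\right) = -18 + 2 \cdot 1 \left(-8\right) = -18 + 2 \left(-8\right) = -18 - 16 = -34$)
$m + C{\left(n \right)} u{\left(-10,-8 \right)} = 88 - 1938 = -1850$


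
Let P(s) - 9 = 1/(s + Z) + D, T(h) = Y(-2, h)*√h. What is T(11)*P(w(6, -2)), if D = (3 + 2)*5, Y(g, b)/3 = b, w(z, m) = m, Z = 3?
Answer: 1155*√11 ≈ 3830.7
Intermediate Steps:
Y(g, b) = 3*b
T(h) = 3*h^(3/2) (T(h) = (3*h)*√h = 3*h^(3/2))
D = 25 (D = 5*5 = 25)
P(s) = 34 + 1/(3 + s) (P(s) = 9 + (1/(s + 3) + 25) = 9 + (1/(3 + s) + 25) = 9 + (25 + 1/(3 + s)) = 34 + 1/(3 + s))
T(11)*P(w(6, -2)) = (3*11^(3/2))*((103 + 34*(-2))/(3 - 2)) = (3*(11*√11))*((103 - 68)/1) = (33*√11)*(1*35) = (33*√11)*35 = 1155*√11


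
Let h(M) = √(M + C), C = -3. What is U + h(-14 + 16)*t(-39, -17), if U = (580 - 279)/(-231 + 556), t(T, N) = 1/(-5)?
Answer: 301/325 - I/5 ≈ 0.92615 - 0.2*I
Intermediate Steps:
h(M) = √(-3 + M) (h(M) = √(M - 3) = √(-3 + M))
t(T, N) = -⅕
U = 301/325 ≈ 0.92615
U + h(-14 + 16)*t(-39, -17) = 301/325 + √(-3 + (-14 + 16))*(-⅕) = 301/325 + √(-3 + 2)*(-⅕) = 301/325 + √(-1)*(-⅕) = 301/325 + I*(-⅕) = 301/325 - I/5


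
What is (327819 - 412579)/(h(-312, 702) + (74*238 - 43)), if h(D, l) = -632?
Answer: -84760/16937 ≈ -5.0044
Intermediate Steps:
(327819 - 412579)/(h(-312, 702) + (74*238 - 43)) = (327819 - 412579)/(-632 + (74*238 - 43)) = -84760/(-632 + (17612 - 43)) = -84760/(-632 + 17569) = -84760/16937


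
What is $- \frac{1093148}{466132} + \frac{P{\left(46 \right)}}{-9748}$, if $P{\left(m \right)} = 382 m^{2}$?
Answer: $- \frac{24214755993}{283990921} \approx -85.266$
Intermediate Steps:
$- \frac{1093148}{466132} + \frac{P{\left(46 \right)}}{-9748} = - \frac{1093148}{466132} + \frac{382 \cdot 46^{2}}{-9748} = \left(-1093148\right) \frac{1}{466132} + 382 \cdot 2116 \left(- \frac{1}{9748}\right) = - \frac{273287}{116533} + 808312 \left(- \frac{1}{9748}\right) = - \frac{273287}{116533} - \frac{202078}{2437} = - \frac{24214755993}{283990921}$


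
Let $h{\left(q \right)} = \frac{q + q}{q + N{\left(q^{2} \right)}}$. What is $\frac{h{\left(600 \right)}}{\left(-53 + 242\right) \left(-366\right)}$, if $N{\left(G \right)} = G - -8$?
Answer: $- \frac{25}{519681204} \approx -4.8106 \cdot 10^{-8}$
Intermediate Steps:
$N{\left(G \right)} = 8 + G$ ($N{\left(G \right)} = G + 8 = 8 + G$)
$h{\left(q \right)} = \frac{2 q}{8 + q + q^{2}}$ ($h{\left(q \right)} = \frac{q + q}{q + \left(8 + q^{2}\right)} = \frac{2 q}{8 + q + q^{2}}$)
$\frac{h{\left(600 \right)}}{\left(-53 + 242\right) \left(-366\right)} = \frac{2 \cdot 600 \frac{1}{8 + 600 + 600^{2}}}{\left(-53 + 242\right) \left(-366\right)} = \frac{2 \cdot 600 \frac{1}{8 + 600 + 360000}}{189 \left(-366\right)} = \frac{2 \cdot 600 \cdot \frac{1}{360608}}{-69174} = 2 \cdot 600 \cdot \frac{1}{360608} \left(- \frac{1}{69174}\right) = \frac{75}{22538} \left(- \frac{1}{69174}\right) = - \frac{25}{519681204}$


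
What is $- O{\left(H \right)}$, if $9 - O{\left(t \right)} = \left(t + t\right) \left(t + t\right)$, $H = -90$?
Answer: $32391$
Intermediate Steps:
$O{\left(t \right)} = 9 - 4 t^{2}$ ($O{\left(t \right)} = 9 - \left(t + t\right) \left(t + t\right) = 9 - 2 t 2 t = 9 - 4 t^{2}$)
$- O{\left(H \right)} = - (9 - 4 \left(-90\right)^{2}) = - (9 - 32400) = \left(-1\right) \left(-32391\right) = 32391$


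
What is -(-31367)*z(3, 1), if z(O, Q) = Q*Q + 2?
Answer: 94101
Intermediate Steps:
z(O, Q) = 2 + Q² (z(O, Q) = Q² + 2 = 2 + Q²)
-(-31367)*z(3, 1) = -(-31367)*(2 + 1²) = -(-31367)*(2 + 1) = -(-31367)*3 = -1*(-94101) = 94101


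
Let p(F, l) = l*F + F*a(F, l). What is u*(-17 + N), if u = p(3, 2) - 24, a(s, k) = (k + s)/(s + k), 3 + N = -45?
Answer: 975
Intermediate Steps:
N = -48 (N = -3 - 45 = -48)
a(s, k) = 1 (a(s, k) = (k + s)/(k + s) = 1)
p(F, l) = F + F*l (p(F, l) = l*F + F*1 = F*l + F = F + F*l)
u = -15 (u = 3*(1 + 2) - 24 = 3*3 - 24 = 9 - 24 = -15)
u*(-17 + N) = -15*(-17 - 48) = -15*(-65) = 975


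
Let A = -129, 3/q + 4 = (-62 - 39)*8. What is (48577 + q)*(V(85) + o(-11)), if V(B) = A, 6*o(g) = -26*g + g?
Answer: -19682815979/4872 ≈ -4.0400e+6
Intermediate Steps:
o(g) = -25*g/6 (o(g) = (-26*g + g)/6 = (-25*g)/6 = -25*g/6)
q = -3/812 (q = 3/(-4 + (-62 - 39)*8) = 3/(-4 - 101*8) = 3/(-4 - 808) = 3/(-812) = 3*(-1/812) = -3/812 ≈ -0.0036946)
V(B) = -129
(48577 + q)*(V(85) + o(-11)) = (48577 - 3/812)*(-129 - 25/6*(-11)) = 39444521*(-129 + 275/6)/812 = (39444521/812)*(-499/6) = -19682815979/4872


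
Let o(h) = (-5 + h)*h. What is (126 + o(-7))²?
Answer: 44100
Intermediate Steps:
o(h) = h*(-5 + h)
(126 + o(-7))² = (126 - 7*(-5 - 7))² = (126 - 7*(-12))² = (126 + 84)² = 210² = 44100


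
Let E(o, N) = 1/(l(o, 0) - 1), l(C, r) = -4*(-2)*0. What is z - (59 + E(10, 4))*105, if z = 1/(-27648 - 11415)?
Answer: -237893671/39063 ≈ -6090.0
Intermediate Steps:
l(C, r) = 0 (l(C, r) = 8*0 = 0)
E(o, N) = -1 (E(o, N) = 1/(0 - 1) = 1/(-1) = -1)
z = -1/39063 (z = 1/(-39063) = -1/39063 ≈ -2.5600e-5)
z - (59 + E(10, 4))*105 = -1/39063 - (59 - 1)*105 = -1/39063 - 58*105 = -1/39063 - 1*6090 = -1/39063 - 6090 = -237893671/39063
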